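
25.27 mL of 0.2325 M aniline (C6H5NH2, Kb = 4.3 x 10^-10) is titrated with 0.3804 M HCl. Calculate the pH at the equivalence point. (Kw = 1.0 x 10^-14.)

n(C6H5NH2) = 0.2325 x 0.02527 = 0.005875 mol; V(HCl) at equivalence = 0.005875/0.3804 = 0.01544 L.
At equivalence the base is fully converted to C6H5NH3+; total volume = 0.04071 L, so [C6H5NH3+] = 0.005875/0.04071 = 0.1443 M.
Ka(C6H5NH3+) = Kw/Kb = 1.0e-14 / 4.3 x 10^-10 = 2.33e-5.
[H^+] = sqrt(Ka x [C6H5NH3+]) = sqrt(2.33e-5 x 0.1443) = 0.00183 M.
pH = -log(0.00183) = 2.74.

2.74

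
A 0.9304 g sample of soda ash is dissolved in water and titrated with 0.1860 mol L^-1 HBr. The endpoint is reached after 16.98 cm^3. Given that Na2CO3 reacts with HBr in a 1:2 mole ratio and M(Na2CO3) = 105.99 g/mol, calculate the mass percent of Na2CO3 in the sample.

n(HBr) = 0.1860 x 0.01698 = 0.003158 mol.
n(Na2CO3) = 0.003158 / 2 = 0.001579 mol.
mass of Na2CO3 = 0.001579 x 105.99 = 0.1674 g.
% purity = 0.1674 / 0.9304 x 100 = 18.0%.

18.0%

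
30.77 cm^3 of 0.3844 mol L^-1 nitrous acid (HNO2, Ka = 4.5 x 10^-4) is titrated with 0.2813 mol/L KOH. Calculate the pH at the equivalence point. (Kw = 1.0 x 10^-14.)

n(HNO2) = 0.3844 x 0.03077 = 0.01183 mol; V(KOH) at equivalence = 0.01183/0.2813 = 0.04205 L.
At equivalence all the acid is converted to NO2-; total volume = 0.03077 + 0.04205 = 0.07282 L, so [NO2-] = 0.01183/0.07282 = 0.1624 M.
Kb = Kw/Ka = 1.0e-14 / 4.5 x 10^-4 = 2.22e-11.
[OH^-] = sqrt(Kb x [NO2-]) = sqrt(2.22e-11 x 0.1624) = 1.90e-6 M.
pOH = 5.72, so pH = 14.00 - 5.72 = 8.28.

8.28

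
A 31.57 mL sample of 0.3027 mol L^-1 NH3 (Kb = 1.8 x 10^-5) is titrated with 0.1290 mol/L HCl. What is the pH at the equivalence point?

n(NH3) = 0.3027 x 0.03157 = 0.009556 mol; V(HCl) at equivalence = 0.009556/0.1290 = 0.07408 L.
At equivalence the base is fully converted to NH4+; total volume = 0.1056 L, so [NH4+] = 0.009556/0.1056 = 0.09045 M.
Ka(NH4+) = Kw/Kb = 1.0e-14 / 1.8 x 10^-5 = 5.56e-10.
[H^+] = sqrt(Ka x [NH4+]) = sqrt(5.56e-10 x 0.09045) = 7.09e-6 M.
pH = -log(7.09e-6) = 5.15.

5.15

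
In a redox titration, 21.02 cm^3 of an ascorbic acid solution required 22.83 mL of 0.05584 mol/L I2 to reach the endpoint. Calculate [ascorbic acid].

0.0606 M

n(I2) = 0.05584 x 0.02283 = 0.001275 mol.
From the balanced equation, 1 mol I2 reacts with 1 mol ascorbic acid, so n(ascorbic acid) = 0.001275 x 1/1 = 0.001275 mol.
[ascorbic acid] = 0.001275 / 0.02102 L = 0.0606 M.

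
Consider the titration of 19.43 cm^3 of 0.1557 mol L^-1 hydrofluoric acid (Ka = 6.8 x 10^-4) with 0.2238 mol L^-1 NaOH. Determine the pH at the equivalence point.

n(HF) = 0.1557 x 0.01943 = 0.003025 mol; V(NaOH) at equivalence = 0.003025/0.2238 = 0.01352 L.
At equivalence all the acid is converted to F-; total volume = 0.01943 + 0.01352 = 0.03295 L, so [F-] = 0.003025/0.03295 = 0.09182 M.
Kb = Kw/Ka = 1.0e-14 / 6.8 x 10^-4 = 1.47e-11.
[OH^-] = sqrt(Kb x [F-]) = sqrt(1.47e-11 x 0.09182) = 1.16e-6 M.
pOH = 5.93, so pH = 14.00 - 5.93 = 8.07.

8.07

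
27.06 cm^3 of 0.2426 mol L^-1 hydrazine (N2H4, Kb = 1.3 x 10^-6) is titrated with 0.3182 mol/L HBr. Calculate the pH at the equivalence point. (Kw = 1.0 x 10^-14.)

4.49

n(N2H4) = 0.2426 x 0.02706 = 0.006565 mol; V(HBr) at equivalence = 0.006565/0.3182 = 0.02063 L.
At equivalence the base is fully converted to N2H5+; total volume = 0.04769 L, so [N2H5+] = 0.006565/0.04769 = 0.1377 M.
Ka(N2H5+) = Kw/Kb = 1.0e-14 / 1.3 x 10^-6 = 7.69e-9.
[H^+] = sqrt(Ka x [N2H5+]) = sqrt(7.69e-9 x 0.1377) = 3.25e-5 M.
pH = -log(3.25e-5) = 4.49.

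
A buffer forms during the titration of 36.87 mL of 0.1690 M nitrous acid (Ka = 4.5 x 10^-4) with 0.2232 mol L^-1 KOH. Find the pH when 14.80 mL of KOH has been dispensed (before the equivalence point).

Initial n(HNO2) = 0.1690 x 0.03687 = 0.006231 mol.
n(KOH) added = 0.2232 x 0.01480 = 0.003303 mol, converting that many moles of HNO2 to NO2-.
Remaining n(HNO2) = 0.002928 mol; n(NO2-) = 0.003303 mol.
By Henderson-Hasselbalch, pH = pKa + log([A^-]/[HA]) = 3.35 + log(0.003303/0.002928) = 3.35 + (+0.05) = 3.40.

3.40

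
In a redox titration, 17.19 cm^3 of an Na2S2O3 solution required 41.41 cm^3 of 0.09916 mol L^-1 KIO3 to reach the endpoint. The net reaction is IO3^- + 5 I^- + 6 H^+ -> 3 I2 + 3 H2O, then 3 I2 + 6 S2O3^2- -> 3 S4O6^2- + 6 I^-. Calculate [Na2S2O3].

1.43 M

n(KIO3) = 0.09916 x 0.04141 = 0.004106 mol.
From the balanced equation, 1 mol KIO3 reacts with 6 mol Na2S2O3, so n(Na2S2O3) = 0.004106 x 6/1 = 0.02464 mol.
[Na2S2O3] = 0.02464 / 0.01719 L = 1.43 M.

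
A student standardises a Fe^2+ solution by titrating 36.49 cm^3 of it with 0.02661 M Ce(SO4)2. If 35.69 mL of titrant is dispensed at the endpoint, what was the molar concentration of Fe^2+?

0.0260 M

n(Ce(SO4)2) = 0.02661 x 0.03569 = 0.0009497 mol.
From the balanced equation, 1 mol Ce(SO4)2 reacts with 1 mol Fe^2+, so n(Fe^2+) = 0.0009497 x 1/1 = 0.0009497 mol.
[Fe^2+] = 0.0009497 / 0.03649 L = 0.0260 M.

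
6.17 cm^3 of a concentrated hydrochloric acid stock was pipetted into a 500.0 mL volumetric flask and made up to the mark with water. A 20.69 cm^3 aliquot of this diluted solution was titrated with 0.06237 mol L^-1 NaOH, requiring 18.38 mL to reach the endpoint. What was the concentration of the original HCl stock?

4.49 M

n(NaOH) = 0.06237 x 0.01838 = 0.001146 mol.
n(HCl) in the aliquot = 0.001146 mol.
[diluted HCl] = 0.001146 / 0.02069 = 0.05541 M.
Dilution factor = 500.0/6.170 = 81.04, so [stock] = 0.05541 x 81.04 = 4.49 M.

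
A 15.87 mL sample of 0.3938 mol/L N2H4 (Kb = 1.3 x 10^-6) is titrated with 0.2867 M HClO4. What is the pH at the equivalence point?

4.45

n(N2H4) = 0.3938 x 0.01587 = 0.006250 mol; V(HClO4) at equivalence = 0.006250/0.2867 = 0.02180 L.
At equivalence the base is fully converted to N2H5+; total volume = 0.03767 L, so [N2H5+] = 0.006250/0.03767 = 0.1659 M.
Ka(N2H5+) = Kw/Kb = 1.0e-14 / 1.3 x 10^-6 = 7.69e-9.
[H^+] = sqrt(Ka x [N2H5+]) = sqrt(7.69e-9 x 0.1659) = 3.57e-5 M.
pH = -log(3.57e-5) = 4.45.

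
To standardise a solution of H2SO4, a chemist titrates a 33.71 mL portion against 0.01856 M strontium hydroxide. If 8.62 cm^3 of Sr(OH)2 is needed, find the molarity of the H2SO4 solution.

0.00475 M

n(Sr(OH)2) delivered = 0.01856 x 0.008620 = 0.0001600 mol.
For a 1:1 reaction, n(H2SO4) = 0.0001600 mol.
[H2SO4] = 0.0001600 mol / 0.03371 L = 0.00475 M.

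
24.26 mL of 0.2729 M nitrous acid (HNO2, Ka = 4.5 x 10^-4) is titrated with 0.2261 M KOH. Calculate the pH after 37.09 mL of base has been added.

12.46

n(acid) = 0.2729 x 0.02426 = 0.006621 mol; n(KOH) added = 0.2261 x 0.03709 = 0.008386 mol.
Base is in excess by 0.008386 - 0.006621 = 0.001765 mol in a total volume of 0.06135 L.
[OH^-] = 0.001765/0.06135 = 0.02878 M, so pOH = 1.54 and pH = 14.00 - 1.54 = 12.46.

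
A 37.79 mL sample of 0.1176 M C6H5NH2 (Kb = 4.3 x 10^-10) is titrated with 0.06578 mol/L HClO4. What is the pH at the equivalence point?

n(C6H5NH2) = 0.1176 x 0.03779 = 0.004444 mol; V(HClO4) at equivalence = 0.004444/0.06578 = 0.06756 L.
At equivalence the base is fully converted to C6H5NH3+; total volume = 0.1054 L, so [C6H5NH3+] = 0.004444/0.1054 = 0.04218 M.
Ka(C6H5NH3+) = Kw/Kb = 1.0e-14 / 4.3 x 10^-10 = 2.33e-5.
[H^+] = sqrt(Ka x [C6H5NH3+]) = sqrt(2.33e-5 x 0.04218) = 0.000990 M.
pH = -log(0.000990) = 3.00.

3.00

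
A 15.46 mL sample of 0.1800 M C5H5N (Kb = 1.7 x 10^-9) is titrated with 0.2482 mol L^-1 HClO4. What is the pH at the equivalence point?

n(C5H5N) = 0.1800 x 0.01546 = 0.002783 mol; V(HClO4) at equivalence = 0.002783/0.2482 = 0.01121 L.
At equivalence the base is fully converted to C5H5NH+; total volume = 0.02667 L, so [C5H5NH+] = 0.002783/0.02667 = 0.1043 M.
Ka(C5H5NH+) = Kw/Kb = 1.0e-14 / 1.7 x 10^-9 = 5.88e-6.
[H^+] = sqrt(Ka x [C5H5NH+]) = sqrt(5.88e-6 x 0.1043) = 0.000783 M.
pH = -log(0.000783) = 3.11.

3.11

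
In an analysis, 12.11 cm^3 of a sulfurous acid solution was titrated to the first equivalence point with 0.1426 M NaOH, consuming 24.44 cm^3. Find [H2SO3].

n(NaOH) = 0.1426 x 0.02444 = 0.003485 mol.
At the first equivalence point, 1 mol OH^- react per mol H2SO3, so n(H2SO3) = 0.003485 / 1 = 0.003485 mol.
[H2SO3] = 0.003485 / 0.01211 L = 0.288 M.

0.288 M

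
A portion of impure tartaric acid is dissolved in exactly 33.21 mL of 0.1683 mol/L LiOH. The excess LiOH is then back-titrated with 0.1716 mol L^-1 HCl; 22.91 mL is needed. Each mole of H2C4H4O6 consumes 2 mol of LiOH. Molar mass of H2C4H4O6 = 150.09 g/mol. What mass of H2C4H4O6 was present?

Total n(LiOH) added = 0.1683 x 0.03321 = 0.005589 mol.
n(HCl) used = 0.1716 x 0.02291 = 0.003931 mol, which equals the excess n(LiOH).
So n(LiOH) consumed by the sample = 0.005589 - 0.003931 = 0.001658 mol.
n(H2C4H4O6) = 0.001658 / 2 = 0.0008289 mol.
mass = 0.0008289 mol x 150.09 g/mol = 0.124 g.

0.124 g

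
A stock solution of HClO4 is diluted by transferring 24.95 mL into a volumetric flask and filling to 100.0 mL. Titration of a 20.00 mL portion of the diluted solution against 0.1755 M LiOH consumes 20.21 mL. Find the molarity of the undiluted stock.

0.711 M

n(LiOH) = 0.1755 x 0.02021 = 0.003547 mol.
n(HClO4) in the aliquot = 0.003547 mol.
[diluted HClO4] = 0.003547 / 0.02000 = 0.1773 M.
Dilution factor = 100.0/24.95 = 4.008, so [stock] = 0.1773 x 4.008 = 0.711 M.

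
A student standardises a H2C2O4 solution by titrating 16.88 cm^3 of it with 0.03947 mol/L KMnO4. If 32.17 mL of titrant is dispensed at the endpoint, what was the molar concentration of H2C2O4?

0.188 M

n(KMnO4) = 0.03947 x 0.03217 = 0.001270 mol.
From the balanced equation, 2 mol KMnO4 reacts with 5 mol H2C2O4, so n(H2C2O4) = 0.001270 x 5/2 = 0.003174 mol.
[H2C2O4] = 0.003174 / 0.01688 L = 0.188 M.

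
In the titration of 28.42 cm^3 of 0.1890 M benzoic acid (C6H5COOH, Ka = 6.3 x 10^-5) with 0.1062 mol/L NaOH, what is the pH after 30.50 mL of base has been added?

4.38

Initial n(C6H5COOH) = 0.1890 x 0.02842 = 0.005371 mol.
n(NaOH) added = 0.1062 x 0.03050 = 0.003239 mol, converting that many moles of C6H5COOH to C6H5COO-.
Remaining n(C6H5COOH) = 0.002132 mol; n(C6H5COO-) = 0.003239 mol.
By Henderson-Hasselbalch, pH = pKa + log([A^-]/[HA]) = 4.20 + log(0.003239/0.002132) = 4.20 + (+0.18) = 4.38.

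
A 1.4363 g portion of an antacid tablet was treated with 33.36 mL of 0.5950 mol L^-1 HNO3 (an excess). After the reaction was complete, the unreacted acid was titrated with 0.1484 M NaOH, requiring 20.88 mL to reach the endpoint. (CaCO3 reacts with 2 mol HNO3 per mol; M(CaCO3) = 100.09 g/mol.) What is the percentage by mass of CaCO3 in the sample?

58.4%

Total n(HNO3) added = 0.5950 x 0.03336 = 0.01985 mol.
n(NaOH) used = 0.1484 x 0.02088 = 0.003099 mol, which equals the excess n(HNO3).
So n(HNO3) consumed by the sample = 0.01985 - 0.003099 = 0.01675 mol.
n(CaCO3) = 0.01675 / 2 = 0.008375 mol.
mass CaCO3 = 0.008375 x 100.09 = 0.8383 g, so %CaCO3 = 0.8383/1.4363 x 100 = 58.4%.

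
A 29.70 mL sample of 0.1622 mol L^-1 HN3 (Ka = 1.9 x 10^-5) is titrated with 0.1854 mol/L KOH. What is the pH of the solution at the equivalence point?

8.83

n(HN3) = 0.1622 x 0.02970 = 0.004817 mol; V(KOH) at equivalence = 0.004817/0.1854 = 0.02598 L.
At equivalence all the acid is converted to N3-; total volume = 0.02970 + 0.02598 = 0.05568 L, so [N3-] = 0.004817/0.05568 = 0.08651 M.
Kb = Kw/Ka = 1.0e-14 / 1.9 x 10^-5 = 5.26e-10.
[OH^-] = sqrt(Kb x [N3-]) = sqrt(5.26e-10 x 0.08651) = 6.75e-6 M.
pOH = 5.17, so pH = 14.00 - 5.17 = 8.83.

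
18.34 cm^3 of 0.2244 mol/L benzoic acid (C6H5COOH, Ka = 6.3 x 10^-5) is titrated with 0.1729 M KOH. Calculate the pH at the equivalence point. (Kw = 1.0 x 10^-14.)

8.60

n(C6H5COOH) = 0.2244 x 0.01834 = 0.004115 mol; V(KOH) at equivalence = 0.004115/0.1729 = 0.02380 L.
At equivalence all the acid is converted to C6H5COO-; total volume = 0.01834 + 0.02380 = 0.04214 L, so [C6H5COO-] = 0.004115/0.04214 = 0.09766 M.
Kb = Kw/Ka = 1.0e-14 / 6.3 x 10^-5 = 1.59e-10.
[OH^-] = sqrt(Kb x [C6H5COO-]) = sqrt(1.59e-10 x 0.09766) = 3.94e-6 M.
pOH = 5.40, so pH = 14.00 - 5.40 = 8.60.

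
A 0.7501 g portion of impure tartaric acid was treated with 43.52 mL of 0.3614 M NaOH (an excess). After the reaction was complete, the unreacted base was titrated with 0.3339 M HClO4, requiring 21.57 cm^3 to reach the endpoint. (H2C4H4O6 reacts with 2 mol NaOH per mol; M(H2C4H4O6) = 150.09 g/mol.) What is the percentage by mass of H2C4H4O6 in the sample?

85.3%

Total n(NaOH) added = 0.3614 x 0.04352 = 0.01573 mol.
n(HClO4) used = 0.3339 x 0.02157 = 0.007202 mol, which equals the excess n(NaOH).
So n(NaOH) consumed by the sample = 0.01573 - 0.007202 = 0.008526 mol.
n(H2C4H4O6) = 0.008526 / 2 = 0.004263 mol.
mass H2C4H4O6 = 0.004263 x 150.09 = 0.6398 g, so %H2C4H4O6 = 0.6398/0.7501 x 100 = 85.3%.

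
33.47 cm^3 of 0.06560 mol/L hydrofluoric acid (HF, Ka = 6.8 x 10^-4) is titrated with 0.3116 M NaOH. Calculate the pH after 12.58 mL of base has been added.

12.57

n(acid) = 0.06560 x 0.03347 = 0.002196 mol; n(NaOH) added = 0.3116 x 0.01258 = 0.003920 mol.
Base is in excess by 0.003920 - 0.002196 = 0.001724 mol in a total volume of 0.04605 L.
[OH^-] = 0.001724/0.04605 = 0.03744 M, so pOH = 1.43 and pH = 14.00 - 1.43 = 12.57.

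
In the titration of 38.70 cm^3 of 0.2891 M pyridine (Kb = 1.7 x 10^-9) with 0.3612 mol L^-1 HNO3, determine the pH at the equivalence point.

3.01

n(C5H5N) = 0.2891 x 0.03870 = 0.01119 mol; V(HNO3) at equivalence = 0.01119/0.3612 = 0.03097 L.
At equivalence the base is fully converted to C5H5NH+; total volume = 0.06968 L, so [C5H5NH+] = 0.01119/0.06968 = 0.1606 M.
Ka(C5H5NH+) = Kw/Kb = 1.0e-14 / 1.7 x 10^-9 = 5.88e-6.
[H^+] = sqrt(Ka x [C5H5NH+]) = sqrt(5.88e-6 x 0.1606) = 0.000972 M.
pH = -log(0.000972) = 3.01.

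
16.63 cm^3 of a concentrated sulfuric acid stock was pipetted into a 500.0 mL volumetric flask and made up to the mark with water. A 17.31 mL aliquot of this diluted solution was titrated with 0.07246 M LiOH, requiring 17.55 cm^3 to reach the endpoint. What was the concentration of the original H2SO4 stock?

n(LiOH) = 0.07246 x 0.01755 = 0.001272 mol.
n(H2SO4) in the aliquot = 0.001272 x 1/2 = 0.0006358 mol.
[diluted H2SO4] = 0.0006358 / 0.01731 = 0.03673 M.
Dilution factor = 500.0/16.63 = 30.07, so [stock] = 0.03673 x 30.07 = 1.10 M.

1.10 M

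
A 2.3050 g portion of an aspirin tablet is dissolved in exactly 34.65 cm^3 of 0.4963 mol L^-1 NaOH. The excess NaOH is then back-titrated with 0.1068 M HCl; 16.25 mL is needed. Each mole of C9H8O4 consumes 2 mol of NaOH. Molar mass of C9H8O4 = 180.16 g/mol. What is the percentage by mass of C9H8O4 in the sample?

Total n(NaOH) added = 0.4963 x 0.03465 = 0.01720 mol.
n(HCl) used = 0.1068 x 0.01625 = 0.001736 mol, which equals the excess n(NaOH).
So n(NaOH) consumed by the sample = 0.01720 - 0.001736 = 0.01546 mol.
n(C9H8O4) = 0.01546 / 2 = 0.007731 mol.
mass C9H8O4 = 0.007731 x 180.16 = 1.393 g, so %C9H8O4 = 1.393/2.3050 x 100 = 60.4%.

60.4%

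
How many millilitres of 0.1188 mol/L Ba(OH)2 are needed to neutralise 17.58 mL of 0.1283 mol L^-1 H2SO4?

n(H2SO4) = 0.1283 mol/L x 0.01758 L = 0.002256 mol.
At equivalence n(Ba(OH)2) = n(H2SO4) = 0.002256 mol.
V(Ba(OH)2) = 0.002256 / 0.1188 = 0.01899 L = 19.0 mL.

19.0 mL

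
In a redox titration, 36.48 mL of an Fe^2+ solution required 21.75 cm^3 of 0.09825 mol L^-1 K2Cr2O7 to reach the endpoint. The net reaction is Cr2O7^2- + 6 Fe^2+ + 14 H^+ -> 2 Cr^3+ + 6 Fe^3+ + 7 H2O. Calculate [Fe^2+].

0.351 M

n(K2Cr2O7) = 0.09825 x 0.02175 = 0.002137 mol.
From the balanced equation, 1 mol K2Cr2O7 reacts with 6 mol Fe^2+, so n(Fe^2+) = 0.002137 x 6/1 = 0.01282 mol.
[Fe^2+] = 0.01282 / 0.03648 L = 0.351 M.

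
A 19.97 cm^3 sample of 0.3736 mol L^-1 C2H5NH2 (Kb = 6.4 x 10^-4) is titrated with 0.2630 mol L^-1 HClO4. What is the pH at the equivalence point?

5.81

n(C2H5NH2) = 0.3736 x 0.01997 = 0.007461 mol; V(HClO4) at equivalence = 0.007461/0.2630 = 0.02837 L.
At equivalence the base is fully converted to C2H5NH3+; total volume = 0.04834 L, so [C2H5NH3+] = 0.007461/0.04834 = 0.1543 M.
Ka(C2H5NH3+) = Kw/Kb = 1.0e-14 / 6.4 x 10^-4 = 1.56e-11.
[H^+] = sqrt(Ka x [C2H5NH3+]) = sqrt(1.56e-11 x 0.1543) = 1.55e-6 M.
pH = -log(1.55e-6) = 5.81.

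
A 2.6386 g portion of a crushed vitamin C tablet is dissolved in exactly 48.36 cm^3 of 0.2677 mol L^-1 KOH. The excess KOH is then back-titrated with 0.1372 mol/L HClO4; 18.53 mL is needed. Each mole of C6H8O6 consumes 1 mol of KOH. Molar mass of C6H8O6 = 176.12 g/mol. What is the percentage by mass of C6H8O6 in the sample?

69.4%

Total n(KOH) added = 0.2677 x 0.04836 = 0.01295 mol.
n(HClO4) used = 0.1372 x 0.01853 = 0.002542 mol, which equals the excess n(KOH).
So n(KOH) consumed by the sample = 0.01295 - 0.002542 = 0.01040 mol.
n(C6H8O6) = 0.01040 / 1 = 0.01040 mol.
mass C6H8O6 = 0.01040 x 176.12 = 1.832 g, so %C6H8O6 = 1.832/2.6386 x 100 = 69.4%.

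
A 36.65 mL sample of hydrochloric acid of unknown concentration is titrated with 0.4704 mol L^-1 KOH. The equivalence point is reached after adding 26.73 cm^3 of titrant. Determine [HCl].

0.343 M

n(KOH) delivered = 0.4704 x 0.02673 = 0.01257 mol.
For a 1:1 reaction, n(HCl) = 0.01257 mol.
[HCl] = 0.01257 mol / 0.03665 L = 0.343 M.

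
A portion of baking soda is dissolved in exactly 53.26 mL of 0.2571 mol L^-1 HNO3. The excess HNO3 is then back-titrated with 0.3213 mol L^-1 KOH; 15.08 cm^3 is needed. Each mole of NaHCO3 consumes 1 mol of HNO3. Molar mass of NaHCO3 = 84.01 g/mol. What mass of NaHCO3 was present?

0.743 g

Total n(HNO3) added = 0.2571 x 0.05326 = 0.01369 mol.
n(KOH) used = 0.3213 x 0.01508 = 0.004845 mol, which equals the excess n(HNO3).
So n(HNO3) consumed by the sample = 0.01369 - 0.004845 = 0.008848 mol.
n(NaHCO3) = 0.008848 / 1 = 0.008848 mol.
mass = 0.008848 mol x 84.01 g/mol = 0.743 g.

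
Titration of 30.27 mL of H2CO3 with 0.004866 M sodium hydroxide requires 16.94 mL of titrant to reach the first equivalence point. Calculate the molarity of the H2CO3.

n(NaOH) = 0.004866 x 0.01694 = 8.243e-5 mol.
At the first equivalence point, 1 mol OH^- react per mol H2CO3, so n(H2CO3) = 8.243e-5 / 1 = 8.243e-5 mol.
[H2CO3] = 8.243e-5 / 0.03027 L = 0.00272 M.

0.00272 M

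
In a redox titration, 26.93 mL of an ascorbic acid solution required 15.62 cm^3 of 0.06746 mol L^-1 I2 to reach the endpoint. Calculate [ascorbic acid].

n(I2) = 0.06746 x 0.01562 = 0.001054 mol.
From the balanced equation, 1 mol I2 reacts with 1 mol ascorbic acid, so n(ascorbic acid) = 0.001054 x 1/1 = 0.001054 mol.
[ascorbic acid] = 0.001054 / 0.02693 L = 0.0391 M.

0.0391 M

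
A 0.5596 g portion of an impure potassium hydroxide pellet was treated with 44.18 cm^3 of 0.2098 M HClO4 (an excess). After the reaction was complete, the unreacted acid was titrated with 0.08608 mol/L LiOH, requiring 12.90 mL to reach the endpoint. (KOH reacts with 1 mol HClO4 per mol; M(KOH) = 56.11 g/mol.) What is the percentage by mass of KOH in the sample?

81.8%

Total n(HClO4) added = 0.2098 x 0.04418 = 0.009269 mol.
n(LiOH) used = 0.08608 x 0.01290 = 0.001110 mol, which equals the excess n(HClO4).
So n(HClO4) consumed by the sample = 0.009269 - 0.001110 = 0.008159 mol.
n(KOH) = 0.008159 / 1 = 0.008159 mol.
mass KOH = 0.008159 x 56.11 = 0.4578 g, so %KOH = 0.4578/0.5596 x 100 = 81.8%.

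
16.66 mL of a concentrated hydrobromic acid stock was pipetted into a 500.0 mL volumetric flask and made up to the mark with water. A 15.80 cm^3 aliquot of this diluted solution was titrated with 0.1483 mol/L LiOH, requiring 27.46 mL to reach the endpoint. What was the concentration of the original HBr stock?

7.74 M

n(LiOH) = 0.1483 x 0.02746 = 0.004072 mol.
n(HBr) in the aliquot = 0.004072 mol.
[diluted HBr] = 0.004072 / 0.01580 = 0.2577 M.
Dilution factor = 500.0/16.66 = 30.01, so [stock] = 0.2577 x 30.01 = 7.74 M.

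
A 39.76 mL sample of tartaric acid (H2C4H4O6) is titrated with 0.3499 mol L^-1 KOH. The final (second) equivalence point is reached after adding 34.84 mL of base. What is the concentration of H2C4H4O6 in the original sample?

0.153 M

n(KOH) = 0.3499 x 0.03484 = 0.01219 mol.
At the final (second) equivalence point, 2 mol OH^- react per mol H2C4H4O6, so n(H2C4H4O6) = 0.01219 / 2 = 0.006095 mol.
[H2C4H4O6] = 0.006095 / 0.03976 L = 0.153 M.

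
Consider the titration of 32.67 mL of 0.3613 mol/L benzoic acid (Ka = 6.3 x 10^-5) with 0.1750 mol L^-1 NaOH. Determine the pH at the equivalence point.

n(C6H5COOH) = 0.3613 x 0.03267 = 0.01180 mol; V(NaOH) at equivalence = 0.01180/0.1750 = 0.06745 L.
At equivalence all the acid is converted to C6H5COO-; total volume = 0.03267 + 0.06745 = 0.1001 L, so [C6H5COO-] = 0.01180/0.1001 = 0.1179 M.
Kb = Kw/Ka = 1.0e-14 / 6.3 x 10^-5 = 1.59e-10.
[OH^-] = sqrt(Kb x [C6H5COO-]) = sqrt(1.59e-10 x 0.1179) = 4.33e-6 M.
pOH = 5.36, so pH = 14.00 - 5.36 = 8.64.

8.64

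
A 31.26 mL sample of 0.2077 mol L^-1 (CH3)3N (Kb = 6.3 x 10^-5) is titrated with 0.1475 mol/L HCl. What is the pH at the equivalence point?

n((CH3)3N) = 0.2077 x 0.03126 = 0.006493 mol; V(HCl) at equivalence = 0.006493/0.1475 = 0.04402 L.
At equivalence the base is fully converted to (CH3)3NH+; total volume = 0.07528 L, so [(CH3)3NH+] = 0.006493/0.07528 = 0.08625 M.
Ka((CH3)3NH+) = Kw/Kb = 1.0e-14 / 6.3 x 10^-5 = 1.59e-10.
[H^+] = sqrt(Ka x [(CH3)3NH+]) = sqrt(1.59e-10 x 0.08625) = 3.70e-6 M.
pH = -log(3.70e-6) = 5.43.

5.43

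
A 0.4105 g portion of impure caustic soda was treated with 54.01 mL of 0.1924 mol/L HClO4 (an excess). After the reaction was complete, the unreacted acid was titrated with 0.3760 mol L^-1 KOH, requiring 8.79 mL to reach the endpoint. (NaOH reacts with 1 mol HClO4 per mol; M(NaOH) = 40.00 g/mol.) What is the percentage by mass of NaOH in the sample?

Total n(HClO4) added = 0.1924 x 0.05401 = 0.01039 mol.
n(KOH) used = 0.3760 x 0.008790 = 0.003305 mol, which equals the excess n(HClO4).
So n(HClO4) consumed by the sample = 0.01039 - 0.003305 = 0.007086 mol.
n(NaOH) = 0.007086 / 1 = 0.007086 mol.
mass NaOH = 0.007086 x 40.00 = 0.2835 g, so %NaOH = 0.2835/0.4105 x 100 = 69.1%.

69.1%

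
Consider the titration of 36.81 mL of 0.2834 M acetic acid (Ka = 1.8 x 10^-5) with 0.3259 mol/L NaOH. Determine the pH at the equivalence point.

8.96

n(CH3COOH) = 0.2834 x 0.03681 = 0.01043 mol; V(NaOH) at equivalence = 0.01043/0.3259 = 0.03201 L.
At equivalence all the acid is converted to CH3COO-; total volume = 0.03681 + 0.03201 = 0.06882 L, so [CH3COO-] = 0.01043/0.06882 = 0.1516 M.
Kb = Kw/Ka = 1.0e-14 / 1.8 x 10^-5 = 5.56e-10.
[OH^-] = sqrt(Kb x [CH3COO-]) = sqrt(5.56e-10 x 0.1516) = 9.18e-6 M.
pOH = 5.04, so pH = 14.00 - 5.04 = 8.96.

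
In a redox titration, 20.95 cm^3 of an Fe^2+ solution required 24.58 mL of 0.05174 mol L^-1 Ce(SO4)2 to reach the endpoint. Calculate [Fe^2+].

n(Ce(SO4)2) = 0.05174 x 0.02458 = 0.001272 mol.
From the balanced equation, 1 mol Ce(SO4)2 reacts with 1 mol Fe^2+, so n(Fe^2+) = 0.001272 x 1/1 = 0.001272 mol.
[Fe^2+] = 0.001272 / 0.02095 L = 0.0607 M.

0.0607 M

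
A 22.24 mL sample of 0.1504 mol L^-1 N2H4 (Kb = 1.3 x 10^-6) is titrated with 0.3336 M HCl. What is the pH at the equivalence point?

4.55

n(N2H4) = 0.1504 x 0.02224 = 0.003345 mol; V(HCl) at equivalence = 0.003345/0.3336 = 0.01003 L.
At equivalence the base is fully converted to N2H5+; total volume = 0.03227 L, so [N2H5+] = 0.003345/0.03227 = 0.1037 M.
Ka(N2H5+) = Kw/Kb = 1.0e-14 / 1.3 x 10^-6 = 7.69e-9.
[H^+] = sqrt(Ka x [N2H5+]) = sqrt(7.69e-9 x 0.1037) = 2.82e-5 M.
pH = -log(2.82e-5) = 4.55.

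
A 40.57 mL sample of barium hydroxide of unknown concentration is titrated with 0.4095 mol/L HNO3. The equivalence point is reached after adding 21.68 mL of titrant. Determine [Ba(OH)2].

0.109 M

n(HNO3) delivered = 0.4095 x 0.02168 = 0.008878 mol.
The reaction is 1 Ba(OH)2 + 2 HNO3, so n(Ba(OH)2) = 0.008878 x 1/2 = 0.004439 mol.
[Ba(OH)2] = 0.004439 mol / 0.04057 L = 0.109 M.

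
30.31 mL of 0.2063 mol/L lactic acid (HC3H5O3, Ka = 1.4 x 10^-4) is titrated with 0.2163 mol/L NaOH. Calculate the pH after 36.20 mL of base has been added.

12.37

n(acid) = 0.2063 x 0.03031 = 0.006253 mol; n(NaOH) added = 0.2163 x 0.03620 = 0.007830 mol.
Base is in excess by 0.007830 - 0.006253 = 0.001577 mol in a total volume of 0.06651 L.
[OH^-] = 0.001577/0.06651 = 0.02371 M, so pOH = 1.63 and pH = 14.00 - 1.63 = 12.37.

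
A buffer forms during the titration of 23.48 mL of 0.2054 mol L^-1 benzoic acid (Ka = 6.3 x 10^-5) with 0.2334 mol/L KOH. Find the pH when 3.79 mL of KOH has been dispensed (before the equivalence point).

Initial n(C6H5COOH) = 0.2054 x 0.02348 = 0.004823 mol.
n(KOH) added = 0.2334 x 0.003790 = 0.0008846 mol, converting that many moles of C6H5COOH to C6H5COO-.
Remaining n(C6H5COOH) = 0.003938 mol; n(C6H5COO-) = 0.0008846 mol.
By Henderson-Hasselbalch, pH = pKa + log([A^-]/[HA]) = 4.20 + log(0.0008846/0.003938) = 4.20 + (-0.65) = 3.55.

3.55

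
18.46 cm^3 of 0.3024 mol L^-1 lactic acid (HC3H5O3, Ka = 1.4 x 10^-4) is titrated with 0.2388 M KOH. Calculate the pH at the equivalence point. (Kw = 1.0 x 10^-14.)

n(HC3H5O3) = 0.3024 x 0.01846 = 0.005582 mol; V(KOH) at equivalence = 0.005582/0.2388 = 0.02338 L.
At equivalence all the acid is converted to C3H5O3-; total volume = 0.01846 + 0.02338 = 0.04184 L, so [C3H5O3-] = 0.005582/0.04184 = 0.1334 M.
Kb = Kw/Ka = 1.0e-14 / 1.4 x 10^-4 = 7.14e-11.
[OH^-] = sqrt(Kb x [C3H5O3-]) = sqrt(7.14e-11 x 0.1334) = 3.09e-6 M.
pOH = 5.51, so pH = 14.00 - 5.51 = 8.49.

8.49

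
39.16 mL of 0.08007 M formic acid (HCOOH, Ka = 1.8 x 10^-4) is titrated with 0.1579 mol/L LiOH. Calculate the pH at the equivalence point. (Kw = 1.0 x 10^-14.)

n(HCOOH) = 0.08007 x 0.03916 = 0.003136 mol; V(LiOH) at equivalence = 0.003136/0.1579 = 0.01986 L.
At equivalence all the acid is converted to HCOO-; total volume = 0.03916 + 0.01986 = 0.05902 L, so [HCOO-] = 0.003136/0.05902 = 0.05313 M.
Kb = Kw/Ka = 1.0e-14 / 1.8 x 10^-4 = 5.56e-11.
[OH^-] = sqrt(Kb x [HCOO-]) = sqrt(5.56e-11 x 0.05313) = 1.72e-6 M.
pOH = 5.76, so pH = 14.00 - 5.76 = 8.24.

8.24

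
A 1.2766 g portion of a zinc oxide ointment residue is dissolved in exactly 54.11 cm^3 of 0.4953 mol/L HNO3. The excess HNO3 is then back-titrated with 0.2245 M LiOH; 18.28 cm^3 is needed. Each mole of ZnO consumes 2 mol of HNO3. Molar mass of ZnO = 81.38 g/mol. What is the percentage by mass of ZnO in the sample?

72.3%

Total n(HNO3) added = 0.4953 x 0.05411 = 0.02680 mol.
n(LiOH) used = 0.2245 x 0.01828 = 0.004104 mol, which equals the excess n(HNO3).
So n(HNO3) consumed by the sample = 0.02680 - 0.004104 = 0.02270 mol.
n(ZnO) = 0.02270 / 2 = 0.01135 mol.
mass ZnO = 0.01135 x 81.38 = 0.9235 g, so %ZnO = 0.9235/1.2766 x 100 = 72.3%.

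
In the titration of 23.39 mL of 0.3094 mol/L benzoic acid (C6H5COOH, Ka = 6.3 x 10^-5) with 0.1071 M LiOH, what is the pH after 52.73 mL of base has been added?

4.75

Initial n(C6H5COOH) = 0.3094 x 0.02339 = 0.007237 mol.
n(LiOH) added = 0.1071 x 0.05273 = 0.005647 mol, converting that many moles of C6H5COOH to C6H5COO-.
Remaining n(C6H5COOH) = 0.001589 mol; n(C6H5COO-) = 0.005647 mol.
By Henderson-Hasselbalch, pH = pKa + log([A^-]/[HA]) = 4.20 + log(0.005647/0.001589) = 4.20 + (+0.55) = 4.75.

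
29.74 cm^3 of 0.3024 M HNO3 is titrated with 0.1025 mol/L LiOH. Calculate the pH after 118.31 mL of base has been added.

12.33

n(acid) = 0.3024 x 0.02974 = 0.008993 mol; n(LiOH) added = 0.1025 x 0.1183 = 0.01213 mol.
Base is in excess by 0.01213 - 0.008993 = 0.003133 mol in a total volume of 0.1481 L.
[OH^-] = 0.003133/0.1481 = 0.02116 M, so pOH = 1.67 and pH = 14.00 - 1.67 = 12.33.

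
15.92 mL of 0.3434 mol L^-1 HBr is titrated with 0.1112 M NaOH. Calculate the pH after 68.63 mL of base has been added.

12.41

n(acid) = 0.3434 x 0.01592 = 0.005467 mol; n(NaOH) added = 0.1112 x 0.06863 = 0.007632 mol.
Base is in excess by 0.007632 - 0.005467 = 0.002165 mol in a total volume of 0.08455 L.
[OH^-] = 0.002165/0.08455 = 0.02560 M, so pOH = 1.59 and pH = 14.00 - 1.59 = 12.41.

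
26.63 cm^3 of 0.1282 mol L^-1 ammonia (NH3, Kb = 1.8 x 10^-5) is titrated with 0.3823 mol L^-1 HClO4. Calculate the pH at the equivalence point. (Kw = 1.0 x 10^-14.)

n(NH3) = 0.1282 x 0.02663 = 0.003414 mol; V(HClO4) at equivalence = 0.003414/0.3823 = 0.008930 L.
At equivalence the base is fully converted to NH4+; total volume = 0.03556 L, so [NH4+] = 0.003414/0.03556 = 0.09601 M.
Ka(NH4+) = Kw/Kb = 1.0e-14 / 1.8 x 10^-5 = 5.56e-10.
[H^+] = sqrt(Ka x [NH4+]) = sqrt(5.56e-10 x 0.09601) = 7.30e-6 M.
pH = -log(7.30e-6) = 5.14.

5.14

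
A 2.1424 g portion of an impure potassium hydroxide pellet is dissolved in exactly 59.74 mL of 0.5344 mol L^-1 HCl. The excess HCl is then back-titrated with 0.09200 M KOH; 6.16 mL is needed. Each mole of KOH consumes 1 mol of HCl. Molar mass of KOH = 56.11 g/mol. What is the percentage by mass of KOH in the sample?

82.1%

Total n(HCl) added = 0.5344 x 0.05974 = 0.03193 mol.
n(KOH) used = 0.09200 x 0.006160 = 0.0005667 mol, which equals the excess n(HCl).
So n(HCl) consumed by the sample = 0.03193 - 0.0005667 = 0.03136 mol.
n(KOH) = 0.03136 / 1 = 0.03136 mol.
mass KOH = 0.03136 x 56.11 = 1.760 g, so %KOH = 1.760/2.1424 x 100 = 82.1%.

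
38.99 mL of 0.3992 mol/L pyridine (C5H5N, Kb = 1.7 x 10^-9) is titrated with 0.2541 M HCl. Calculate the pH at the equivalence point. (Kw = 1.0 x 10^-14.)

3.02

n(C5H5N) = 0.3992 x 0.03899 = 0.01556 mol; V(HCl) at equivalence = 0.01556/0.2541 = 0.06125 L.
At equivalence the base is fully converted to C5H5NH+; total volume = 0.1002 L, so [C5H5NH+] = 0.01556/0.1002 = 0.1553 M.
Ka(C5H5NH+) = Kw/Kb = 1.0e-14 / 1.7 x 10^-9 = 5.88e-6.
[H^+] = sqrt(Ka x [C5H5NH+]) = sqrt(5.88e-6 x 0.1553) = 0.000956 M.
pH = -log(0.000956) = 3.02.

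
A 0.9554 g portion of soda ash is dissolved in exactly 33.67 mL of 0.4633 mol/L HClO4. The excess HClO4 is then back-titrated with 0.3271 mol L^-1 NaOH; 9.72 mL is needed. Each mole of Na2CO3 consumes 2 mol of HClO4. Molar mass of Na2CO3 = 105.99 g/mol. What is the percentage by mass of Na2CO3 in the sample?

68.9%

Total n(HClO4) added = 0.4633 x 0.03367 = 0.01560 mol.
n(NaOH) used = 0.3271 x 0.009720 = 0.003179 mol, which equals the excess n(HClO4).
So n(HClO4) consumed by the sample = 0.01560 - 0.003179 = 0.01242 mol.
n(Na2CO3) = 0.01242 / 2 = 0.006210 mol.
mass Na2CO3 = 0.006210 x 105.99 = 0.6582 g, so %Na2CO3 = 0.6582/0.9554 x 100 = 68.9%.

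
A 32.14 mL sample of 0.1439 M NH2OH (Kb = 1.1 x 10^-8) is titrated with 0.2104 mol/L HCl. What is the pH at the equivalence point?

n(NH2OH) = 0.1439 x 0.03214 = 0.004625 mol; V(HCl) at equivalence = 0.004625/0.2104 = 0.02198 L.
At equivalence the base is fully converted to NH3OH+; total volume = 0.05412 L, so [NH3OH+] = 0.004625/0.05412 = 0.08545 M.
Ka(NH3OH+) = Kw/Kb = 1.0e-14 / 1.1 x 10^-8 = 9.09e-7.
[H^+] = sqrt(Ka x [NH3OH+]) = sqrt(9.09e-7 x 0.08545) = 0.000279 M.
pH = -log(0.000279) = 3.55.

3.55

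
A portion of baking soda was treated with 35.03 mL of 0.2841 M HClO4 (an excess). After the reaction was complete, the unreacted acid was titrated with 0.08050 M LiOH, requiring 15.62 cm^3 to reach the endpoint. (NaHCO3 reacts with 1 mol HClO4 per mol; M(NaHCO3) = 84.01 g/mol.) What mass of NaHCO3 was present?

Total n(HClO4) added = 0.2841 x 0.03503 = 0.009952 mol.
n(LiOH) used = 0.08050 x 0.01562 = 0.001257 mol, which equals the excess n(HClO4).
So n(HClO4) consumed by the sample = 0.009952 - 0.001257 = 0.008695 mol.
n(NaHCO3) = 0.008695 / 1 = 0.008695 mol.
mass = 0.008695 mol x 84.01 g/mol = 0.730 g.

0.730 g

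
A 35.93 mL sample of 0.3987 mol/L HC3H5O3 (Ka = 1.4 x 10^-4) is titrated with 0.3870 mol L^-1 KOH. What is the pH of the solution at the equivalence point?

n(HC3H5O3) = 0.3987 x 0.03593 = 0.01433 mol; V(KOH) at equivalence = 0.01433/0.3870 = 0.03702 L.
At equivalence all the acid is converted to C3H5O3-; total volume = 0.03593 + 0.03702 = 0.07295 L, so [C3H5O3-] = 0.01433/0.07295 = 0.1964 M.
Kb = Kw/Ka = 1.0e-14 / 1.4 x 10^-4 = 7.14e-11.
[OH^-] = sqrt(Kb x [C3H5O3-]) = sqrt(7.14e-11 x 0.1964) = 3.75e-6 M.
pOH = 5.43, so pH = 14.00 - 5.43 = 8.57.

8.57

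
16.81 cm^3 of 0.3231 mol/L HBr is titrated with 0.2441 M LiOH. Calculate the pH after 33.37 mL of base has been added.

12.73

n(acid) = 0.3231 x 0.01681 = 0.005431 mol; n(LiOH) added = 0.2441 x 0.03337 = 0.008146 mol.
Base is in excess by 0.008146 - 0.005431 = 0.002714 mol in a total volume of 0.05018 L.
[OH^-] = 0.002714/0.05018 = 0.05409 M, so pOH = 1.27 and pH = 14.00 - 1.27 = 12.73.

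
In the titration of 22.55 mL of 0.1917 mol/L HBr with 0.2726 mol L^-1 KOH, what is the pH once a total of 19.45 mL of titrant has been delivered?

12.37

n(acid) = 0.1917 x 0.02255 = 0.004323 mol; n(KOH) added = 0.2726 x 0.01945 = 0.005302 mol.
Base is in excess by 0.005302 - 0.004323 = 0.0009792 mol in a total volume of 0.04200 L.
[OH^-] = 0.0009792/0.04200 = 0.02332 M, so pOH = 1.63 and pH = 14.00 - 1.63 = 12.37.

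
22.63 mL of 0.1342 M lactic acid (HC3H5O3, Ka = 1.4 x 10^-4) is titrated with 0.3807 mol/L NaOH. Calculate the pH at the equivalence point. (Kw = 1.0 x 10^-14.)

8.43

n(HC3H5O3) = 0.1342 x 0.02263 = 0.003037 mol; V(NaOH) at equivalence = 0.003037/0.3807 = 0.007977 L.
At equivalence all the acid is converted to C3H5O3-; total volume = 0.02263 + 0.007977 = 0.03061 L, so [C3H5O3-] = 0.003037/0.03061 = 0.09922 M.
Kb = Kw/Ka = 1.0e-14 / 1.4 x 10^-4 = 7.14e-11.
[OH^-] = sqrt(Kb x [C3H5O3-]) = sqrt(7.14e-11 x 0.09922) = 2.66e-6 M.
pOH = 5.57, so pH = 14.00 - 5.57 = 8.43.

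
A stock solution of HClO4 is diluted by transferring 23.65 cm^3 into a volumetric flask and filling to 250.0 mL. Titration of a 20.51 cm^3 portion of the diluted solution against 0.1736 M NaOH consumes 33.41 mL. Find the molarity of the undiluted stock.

2.99 M

n(NaOH) = 0.1736 x 0.03341 = 0.005800 mol.
n(HClO4) in the aliquot = 0.005800 mol.
[diluted HClO4] = 0.005800 / 0.02051 = 0.2828 M.
Dilution factor = 250.0/23.65 = 10.57, so [stock] = 0.2828 x 10.57 = 2.99 M.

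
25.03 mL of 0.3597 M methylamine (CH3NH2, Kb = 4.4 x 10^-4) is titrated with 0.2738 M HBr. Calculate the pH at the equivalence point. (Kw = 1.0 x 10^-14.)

5.73

n(CH3NH2) = 0.3597 x 0.02503 = 0.009003 mol; V(HBr) at equivalence = 0.009003/0.2738 = 0.03288 L.
At equivalence the base is fully converted to CH3NH3+; total volume = 0.05791 L, so [CH3NH3+] = 0.009003/0.05791 = 0.1555 M.
Ka(CH3NH3+) = Kw/Kb = 1.0e-14 / 4.4 x 10^-4 = 2.27e-11.
[H^+] = sqrt(Ka x [CH3NH3+]) = sqrt(2.27e-11 x 0.1555) = 1.88e-6 M.
pH = -log(1.88e-6) = 5.73.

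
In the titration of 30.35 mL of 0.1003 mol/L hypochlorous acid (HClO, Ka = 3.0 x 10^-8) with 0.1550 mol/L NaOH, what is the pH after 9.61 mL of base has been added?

Initial n(HClO) = 0.1003 x 0.03035 = 0.003044 mol.
n(NaOH) added = 0.1550 x 0.009610 = 0.001490 mol, converting that many moles of HClO to ClO-.
Remaining n(HClO) = 0.001555 mol; n(ClO-) = 0.001490 mol.
By Henderson-Hasselbalch, pH = pKa + log([A^-]/[HA]) = 7.52 + log(0.001490/0.001555) = 7.52 + (-0.02) = 7.50.

7.50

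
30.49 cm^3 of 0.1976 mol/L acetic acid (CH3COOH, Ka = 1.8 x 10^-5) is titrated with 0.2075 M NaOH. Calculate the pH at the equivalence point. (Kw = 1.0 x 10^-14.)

8.87

n(CH3COOH) = 0.1976 x 0.03049 = 0.006025 mol; V(NaOH) at equivalence = 0.006025/0.2075 = 0.02904 L.
At equivalence all the acid is converted to CH3COO-; total volume = 0.03049 + 0.02904 = 0.05953 L, so [CH3COO-] = 0.006025/0.05953 = 0.1012 M.
Kb = Kw/Ka = 1.0e-14 / 1.8 x 10^-5 = 5.56e-10.
[OH^-] = sqrt(Kb x [CH3COO-]) = sqrt(5.56e-10 x 0.1012) = 7.50e-6 M.
pOH = 5.13, so pH = 14.00 - 5.13 = 8.87.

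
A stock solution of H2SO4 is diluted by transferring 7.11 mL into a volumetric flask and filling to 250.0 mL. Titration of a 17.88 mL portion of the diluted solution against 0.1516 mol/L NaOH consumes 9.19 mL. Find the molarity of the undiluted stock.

n(NaOH) = 0.1516 x 0.009190 = 0.001393 mol.
n(H2SO4) in the aliquot = 0.001393 x 1/2 = 0.0006966 mol.
[diluted H2SO4] = 0.0006966 / 0.01788 = 0.03896 M.
Dilution factor = 250.0/7.110 = 35.16, so [stock] = 0.03896 x 35.16 = 1.37 M.

1.37 M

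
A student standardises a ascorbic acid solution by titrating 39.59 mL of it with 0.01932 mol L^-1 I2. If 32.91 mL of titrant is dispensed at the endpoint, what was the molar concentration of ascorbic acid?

0.0161 M

n(I2) = 0.01932 x 0.03291 = 0.0006358 mol.
From the balanced equation, 1 mol I2 reacts with 1 mol ascorbic acid, so n(ascorbic acid) = 0.0006358 x 1/1 = 0.0006358 mol.
[ascorbic acid] = 0.0006358 / 0.03959 L = 0.0161 M.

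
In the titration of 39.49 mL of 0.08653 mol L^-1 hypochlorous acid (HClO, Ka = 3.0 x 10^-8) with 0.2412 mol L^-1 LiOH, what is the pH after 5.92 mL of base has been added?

Initial n(HClO) = 0.08653 x 0.03949 = 0.003417 mol.
n(LiOH) added = 0.2412 x 0.005920 = 0.001428 mol, converting that many moles of HClO to ClO-.
Remaining n(HClO) = 0.001989 mol; n(ClO-) = 0.001428 mol.
By Henderson-Hasselbalch, pH = pKa + log([A^-]/[HA]) = 7.52 + log(0.001428/0.001989) = 7.52 + (-0.14) = 7.38.

7.38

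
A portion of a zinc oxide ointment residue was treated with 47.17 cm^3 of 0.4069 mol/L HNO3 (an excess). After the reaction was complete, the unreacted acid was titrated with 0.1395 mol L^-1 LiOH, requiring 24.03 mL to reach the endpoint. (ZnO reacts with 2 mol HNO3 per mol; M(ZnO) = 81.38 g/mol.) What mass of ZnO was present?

0.645 g

Total n(HNO3) added = 0.4069 x 0.04717 = 0.01919 mol.
n(LiOH) used = 0.1395 x 0.02403 = 0.003352 mol, which equals the excess n(HNO3).
So n(HNO3) consumed by the sample = 0.01919 - 0.003352 = 0.01584 mol.
n(ZnO) = 0.01584 / 2 = 0.007921 mol.
mass = 0.007921 mol x 81.38 g/mol = 0.645 g.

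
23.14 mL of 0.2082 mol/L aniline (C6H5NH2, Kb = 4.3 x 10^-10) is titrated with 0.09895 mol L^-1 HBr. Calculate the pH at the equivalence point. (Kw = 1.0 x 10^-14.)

2.90

n(C6H5NH2) = 0.2082 x 0.02314 = 0.004818 mol; V(HBr) at equivalence = 0.004818/0.09895 = 0.04869 L.
At equivalence the base is fully converted to C6H5NH3+; total volume = 0.07183 L, so [C6H5NH3+] = 0.004818/0.07183 = 0.06707 M.
Ka(C6H5NH3+) = Kw/Kb = 1.0e-14 / 4.3 x 10^-10 = 2.33e-5.
[H^+] = sqrt(Ka x [C6H5NH3+]) = sqrt(2.33e-5 x 0.06707) = 0.00125 M.
pH = -log(0.00125) = 2.90.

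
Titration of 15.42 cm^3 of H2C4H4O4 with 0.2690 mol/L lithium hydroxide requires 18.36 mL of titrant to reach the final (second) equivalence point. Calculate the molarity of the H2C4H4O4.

0.160 M

n(LiOH) = 0.2690 x 0.01836 = 0.004939 mol.
At the final (second) equivalence point, 2 mol OH^- react per mol H2C4H4O4, so n(H2C4H4O4) = 0.004939 / 2 = 0.002469 mol.
[H2C4H4O4] = 0.002469 / 0.01542 L = 0.160 M.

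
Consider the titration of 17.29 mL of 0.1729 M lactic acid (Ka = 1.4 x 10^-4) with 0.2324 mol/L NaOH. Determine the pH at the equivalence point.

n(HC3H5O3) = 0.1729 x 0.01729 = 0.002989 mol; V(NaOH) at equivalence = 0.002989/0.2324 = 0.01286 L.
At equivalence all the acid is converted to C3H5O3-; total volume = 0.01729 + 0.01286 = 0.03015 L, so [C3H5O3-] = 0.002989/0.03015 = 0.09914 M.
Kb = Kw/Ka = 1.0e-14 / 1.4 x 10^-4 = 7.14e-11.
[OH^-] = sqrt(Kb x [C3H5O3-]) = sqrt(7.14e-11 x 0.09914) = 2.66e-6 M.
pOH = 5.57, so pH = 14.00 - 5.57 = 8.43.

8.43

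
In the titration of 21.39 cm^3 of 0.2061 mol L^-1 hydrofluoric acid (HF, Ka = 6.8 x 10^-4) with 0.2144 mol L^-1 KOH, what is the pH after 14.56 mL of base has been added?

Initial n(HF) = 0.2061 x 0.02139 = 0.004408 mol.
n(KOH) added = 0.2144 x 0.01456 = 0.003122 mol, converting that many moles of HF to F-.
Remaining n(HF) = 0.001287 mol; n(F-) = 0.003122 mol.
By Henderson-Hasselbalch, pH = pKa + log([A^-]/[HA]) = 3.17 + log(0.003122/0.001287) = 3.17 + (+0.38) = 3.55.

3.55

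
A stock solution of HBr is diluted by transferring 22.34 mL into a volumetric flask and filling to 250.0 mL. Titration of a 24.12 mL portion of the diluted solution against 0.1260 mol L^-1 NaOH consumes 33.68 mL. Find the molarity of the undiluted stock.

1.97 M

n(NaOH) = 0.1260 x 0.03368 = 0.004244 mol.
n(HBr) in the aliquot = 0.004244 mol.
[diluted HBr] = 0.004244 / 0.02412 = 0.1759 M.
Dilution factor = 250.0/22.34 = 11.19, so [stock] = 0.1759 x 11.19 = 1.97 M.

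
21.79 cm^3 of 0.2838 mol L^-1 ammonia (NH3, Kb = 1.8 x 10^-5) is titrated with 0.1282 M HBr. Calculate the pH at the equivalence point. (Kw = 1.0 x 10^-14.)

5.15

n(NH3) = 0.2838 x 0.02179 = 0.006184 mol; V(HBr) at equivalence = 0.006184/0.1282 = 0.04824 L.
At equivalence the base is fully converted to NH4+; total volume = 0.07003 L, so [NH4+] = 0.006184/0.07003 = 0.08831 M.
Ka(NH4+) = Kw/Kb = 1.0e-14 / 1.8 x 10^-5 = 5.56e-10.
[H^+] = sqrt(Ka x [NH4+]) = sqrt(5.56e-10 x 0.08831) = 7.00e-6 M.
pH = -log(7.00e-6) = 5.15.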